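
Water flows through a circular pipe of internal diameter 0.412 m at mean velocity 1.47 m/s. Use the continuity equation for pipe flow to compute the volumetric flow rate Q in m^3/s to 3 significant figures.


Approach: apply the continuity equation for pipe flow, Q = A * v with A = pi*(D/2)^2.
A = pi*(0.412/2)^2 = 0.13332 m^2
Q = 0.13332 * 1.47 = 0.196 m^3/s
Therefore the volumetric flow rate Q = 0.196 m^3/s.


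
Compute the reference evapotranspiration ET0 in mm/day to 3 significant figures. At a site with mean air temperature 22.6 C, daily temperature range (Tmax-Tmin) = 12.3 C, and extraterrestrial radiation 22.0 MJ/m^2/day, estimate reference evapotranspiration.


Approach: apply the Hargreaves-Samani method, ET0 = 0.0023*(Tmean+17.8)*sqrt(Tmax-Tmin)*0.408*Ra.
ET0 = 0.0023*(22.6+17.8)*sqrt(12.3)*0.408*22.0 = 2.93 mm/day
Therefore the reference evapotranspiration ET0 = 2.93 mm/day.


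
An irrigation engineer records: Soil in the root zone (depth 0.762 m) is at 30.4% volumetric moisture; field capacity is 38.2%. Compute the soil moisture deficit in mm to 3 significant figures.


Approach: apply the soil moisture deficit relation, SMD = (FC - theta)/100 * depth * 1000.
SMD = (38.2 - 30.4)/100 * 0.762 * 1000 = 59.4 mm
Therefore the soil moisture deficit = 59.4 mm.


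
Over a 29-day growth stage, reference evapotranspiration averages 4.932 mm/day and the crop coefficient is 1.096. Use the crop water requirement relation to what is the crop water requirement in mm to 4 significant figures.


Approach: apply the crop water requirement relation, CWR = ET0 * Kc * days.
CWR = 4.932 * 1.096 * 29 = 156.8 mm
Therefore the crop water requirement = 156.8 mm.


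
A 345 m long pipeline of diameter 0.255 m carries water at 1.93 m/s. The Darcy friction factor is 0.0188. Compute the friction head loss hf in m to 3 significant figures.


Approach: apply the Darcy-Weisbach equation, hf = f*(L/D)*(v^2/(2g)).
hf = 0.0188 * (345/0.255) * (1.93^2 / (2*9.81))
hf = 4.83 m
Therefore the friction head loss hf = 4.83 m.


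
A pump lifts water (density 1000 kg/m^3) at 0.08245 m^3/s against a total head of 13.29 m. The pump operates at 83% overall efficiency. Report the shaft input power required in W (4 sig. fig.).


Approach: apply hydraulic power then efficiency conversion, P = rho*g*Q*H; P_in = P/eta.
Step 1 — hydraulic power (P = rho*g*Q*H):
  P = 1000 * 9.81 * 0.08245 * 13.29 = 10749.4 W
Step 2 — input power: P_in = P/eta = 10749.4 / 0.83 = 12950 W
Therefore the shaft input power required = 12950 W.


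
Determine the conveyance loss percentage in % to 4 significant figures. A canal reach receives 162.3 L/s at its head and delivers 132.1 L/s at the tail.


Approach: apply the conveyance loss ratio, loss% = ((Q_head - Q_tail)/Q_head)*100.
loss = ((162.3 - 132.1)/162.3)*100 = 18.61 %
Therefore the conveyance loss percentage = 18.61 %.


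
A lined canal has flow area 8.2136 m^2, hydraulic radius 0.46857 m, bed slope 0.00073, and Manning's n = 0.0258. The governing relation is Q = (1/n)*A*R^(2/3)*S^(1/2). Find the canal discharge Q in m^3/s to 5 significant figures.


Q = (1/0.0258) * 8.2136 * 0.46857^(2/3) * 0.00073^(1/2) = 5.1891 m^3/s
Therefore the canal discharge Q = 5.1891 m^3/s.


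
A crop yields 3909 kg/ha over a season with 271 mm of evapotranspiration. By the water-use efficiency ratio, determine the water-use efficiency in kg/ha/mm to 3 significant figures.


Approach: apply the water-use efficiency ratio, WUE = yield/ET.
WUE = 3909 / 271 = 14.4 kg/ha/mm
Therefore the water-use efficiency = 14.4 kg/ha/mm.


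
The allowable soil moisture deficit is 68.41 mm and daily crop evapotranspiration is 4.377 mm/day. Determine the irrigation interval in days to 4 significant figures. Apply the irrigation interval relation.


Approach: apply the irrigation interval relation, interval = SMD / ETc.
interval = 68.41 / 4.377 = 15.63 days
Therefore the irrigation interval = 15.63 days.


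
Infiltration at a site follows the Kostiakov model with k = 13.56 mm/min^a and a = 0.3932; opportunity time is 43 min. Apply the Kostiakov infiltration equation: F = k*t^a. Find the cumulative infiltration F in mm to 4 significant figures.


F = 13.56 * 43^0.3932 = 59.50 mm
Therefore the cumulative infiltration F = 59.50 mm.


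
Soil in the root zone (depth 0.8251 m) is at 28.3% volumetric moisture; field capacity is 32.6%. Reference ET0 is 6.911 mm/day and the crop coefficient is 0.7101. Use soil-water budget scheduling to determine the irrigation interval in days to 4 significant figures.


Approach: apply soil-water budget scheduling, SMD = (FC-theta)/100*depth*1000; ETc = ET0*Kc; interval = SMD/ETc.
Step 1 — soil moisture deficit:
  SMD = (32.6 - 28.3)/100 * 0.8251 * 1000 = 35.4793 mm
Step 2 — daily crop ET (ETc = ET0*Kc):
  ETc = 6.911 * 0.7101 = 4.90750 mm/day
Step 3 — irrigation interval (SMD/ETc):
  interval = 35.4793 / 4.90750 = 7.230 days
Therefore the irrigation interval = 7.230 days.


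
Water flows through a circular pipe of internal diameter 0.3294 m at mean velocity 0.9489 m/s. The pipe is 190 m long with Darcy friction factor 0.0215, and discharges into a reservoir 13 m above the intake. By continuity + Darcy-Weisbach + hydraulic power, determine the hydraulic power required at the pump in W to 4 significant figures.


Approach: apply continuity + Darcy-Weisbach + hydraulic power, Q = A*v; hf = f*(L/D)*(v^2/(2g)); H = static + hf; P = rho*g*Q*H.
Step 1 — flow rate (continuity, Q = A*v):
  A = pi*(0.3294/2)^2 = 0.0852191 m^2
  Q = 0.0852191 * 0.9489 = 0.0808644 m^3/s
Step 2 — friction head loss (Darcy-Weisbach):
  hf = 0.0215 * (190/0.3294) * (0.9489^2 / (2*9.81))
  hf = 0.569129 m
Step 3 — total head: H = 13 + 0.569129 = 13.5691 m
Step 4 — hydraulic power (P = rho*g*Q*H):
  P = 1000 * 9.81 * 0.0808644 * 13.5691 = 10760 W
Therefore the hydraulic power required at the pump = 10760 W.


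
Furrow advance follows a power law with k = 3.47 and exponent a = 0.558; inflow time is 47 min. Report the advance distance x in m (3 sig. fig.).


Approach: apply the power-law advance function, x = k*t^a.
x = 3.47 * 47^0.558 = 29.7 m
Therefore the advance distance x = 29.7 m.


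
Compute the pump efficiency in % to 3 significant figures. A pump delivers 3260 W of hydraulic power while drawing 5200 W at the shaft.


Approach: apply the efficiency ratio, eta = (P_out/P_in)*100.
eta = (3260 / 5200) * 100 = 62.7 %
Therefore the pump efficiency = 62.7 %.


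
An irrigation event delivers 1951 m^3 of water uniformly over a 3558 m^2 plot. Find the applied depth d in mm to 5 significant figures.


Approach: apply depth from volume over area, d = (V/A)*1000.
d = (1951 / 3558) * 1000 = 548.34 mm
Therefore the applied depth d = 548.34 mm.


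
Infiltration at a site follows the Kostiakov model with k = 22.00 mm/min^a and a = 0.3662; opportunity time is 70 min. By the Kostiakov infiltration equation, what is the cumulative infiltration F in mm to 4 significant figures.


Approach: apply the Kostiakov infiltration equation, F = k*t^a.
F = 22.00 * 70^0.3662 = 104.3 mm
Therefore the cumulative infiltration F = 104.3 mm.


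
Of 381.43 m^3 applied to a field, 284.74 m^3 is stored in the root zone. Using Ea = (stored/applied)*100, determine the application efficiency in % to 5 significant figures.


Ea = (284.74/381.43)*100 = 74.651 %
Therefore the application efficiency = 74.651 %.


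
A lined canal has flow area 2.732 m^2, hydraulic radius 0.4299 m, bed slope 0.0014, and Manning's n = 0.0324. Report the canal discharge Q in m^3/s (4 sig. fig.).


Approach: apply Manning's equation, Q = (1/n)*A*R^(2/3)*S^(1/2).
Q = (1/0.0324) * 2.732 * 0.4299^(2/3) * 0.0014^(1/2) = 1.797 m^3/s
Therefore the canal discharge Q = 1.797 m^3/s.


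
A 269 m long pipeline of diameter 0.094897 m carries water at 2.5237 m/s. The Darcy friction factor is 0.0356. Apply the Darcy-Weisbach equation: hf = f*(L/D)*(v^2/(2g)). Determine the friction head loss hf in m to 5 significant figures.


hf = 0.0356 * (269/0.094897) * (2.5237^2 / (2*9.81))
hf = 32.759 m
Therefore the friction head loss hf = 32.759 m.


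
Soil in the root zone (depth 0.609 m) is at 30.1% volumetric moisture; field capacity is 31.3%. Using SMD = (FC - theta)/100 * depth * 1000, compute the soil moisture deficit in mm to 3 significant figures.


SMD = (31.3 - 30.1)/100 * 0.609 * 1000 = 7.31 mm
Therefore the soil moisture deficit = 7.31 mm.


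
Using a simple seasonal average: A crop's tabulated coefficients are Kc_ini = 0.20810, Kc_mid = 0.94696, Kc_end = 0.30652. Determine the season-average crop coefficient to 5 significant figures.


Approach: apply a simple seasonal average, Kc_avg = (Kc_ini + Kc_mid + Kc_end)/3.
Kc_avg = (0.20810 + 0.94696 + 0.30652)/3 = 0.48719
Therefore the season-average crop coefficient = 0.48719.


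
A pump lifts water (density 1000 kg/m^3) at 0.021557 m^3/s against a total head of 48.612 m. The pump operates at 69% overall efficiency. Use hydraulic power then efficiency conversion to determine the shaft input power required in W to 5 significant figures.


Approach: apply hydraulic power then efficiency conversion, P = rho*g*Q*H; P_in = P/eta.
Step 1 — hydraulic power (P = rho*g*Q*H):
  P = 1000 * 9.81 * 0.021557 * 48.612 = 10280.18 W
Step 2 — input power: P_in = P/eta = 10280.18 / 0.69 = 14899 W
Therefore the shaft input power required = 14899 W.


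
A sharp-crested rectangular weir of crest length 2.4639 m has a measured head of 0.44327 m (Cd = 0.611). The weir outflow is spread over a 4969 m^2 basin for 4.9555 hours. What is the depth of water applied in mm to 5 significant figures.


Approach: apply the rectangular weir equation with a volume-to-depth conversion, Q = (2/3)*Cd*L*sqrt(2g)*H^1.5; d = Q*t/A * 1000.
Step 1 — weir discharge:
  Q = (2/3)*0.611*2.4639*sqrt(2*9.81)*0.44327^1.5 = 1.311973 m^3/s
Step 2 — volume: V = 1.311973 * 4.9555*3600 = 23405.34 m^3
Step 3 — depth: d = V/A * 1000 = 23405.34/4969 * 1000 = 4710.3 mm
Therefore the depth of water applied = 4710.3 mm.


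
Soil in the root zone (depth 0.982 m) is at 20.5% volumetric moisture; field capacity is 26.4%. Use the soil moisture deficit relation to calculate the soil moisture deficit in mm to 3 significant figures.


Approach: apply the soil moisture deficit relation, SMD = (FC - theta)/100 * depth * 1000.
SMD = (26.4 - 20.5)/100 * 0.982 * 1000 = 57.9 mm
Therefore the soil moisture deficit = 57.9 mm.


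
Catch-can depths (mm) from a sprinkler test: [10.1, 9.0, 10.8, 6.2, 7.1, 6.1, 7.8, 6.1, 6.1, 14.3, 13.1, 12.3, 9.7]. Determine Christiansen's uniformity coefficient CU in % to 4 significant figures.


Approach: apply Christiansen's uniformity coefficient, CU = (1 - mean_abs_deviation/mean)*100.
mean = 9.13077 mm
mean |d_i - mean| = 2.38698 mm
CU = (1 - 2.38698/9.13077)*100 = 73.86 %
Therefore Christiansen's uniformity coefficient CU = 73.86 %.


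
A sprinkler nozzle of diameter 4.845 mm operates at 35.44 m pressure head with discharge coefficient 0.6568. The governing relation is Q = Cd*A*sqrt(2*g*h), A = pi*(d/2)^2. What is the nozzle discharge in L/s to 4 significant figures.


A = pi*(4.845e-3/2)^2 = 1.84365e-05 m^2
Q = 0.6568 * 1.84365e-05 * sqrt(2*9.81*35.44) * 1000 = 0.3193 L/s
Therefore the nozzle discharge = 0.3193 L/s.


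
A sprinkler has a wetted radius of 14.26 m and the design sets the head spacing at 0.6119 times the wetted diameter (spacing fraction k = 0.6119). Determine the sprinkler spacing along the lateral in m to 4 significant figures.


Approach: apply the sprinkler spacing rule (spacing as a fraction of wetted diameter), S = k*(2*R).
S = 0.6119 * (2 * 14.26) = 17.45 m
Therefore the sprinkler spacing along the lateral = 17.45 m.


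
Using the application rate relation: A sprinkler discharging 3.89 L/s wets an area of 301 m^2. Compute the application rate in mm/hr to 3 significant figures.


Approach: apply the application rate relation, rate = (Q/A)*3600.
rate = (3.89 / 301) * 3600 = 46.5 mm/hr
Therefore the application rate = 46.5 mm/hr.


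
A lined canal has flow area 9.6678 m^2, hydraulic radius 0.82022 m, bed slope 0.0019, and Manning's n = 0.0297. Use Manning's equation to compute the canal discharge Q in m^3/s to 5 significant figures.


Approach: apply Manning's equation, Q = (1/n)*A*R^(2/3)*S^(1/2).
Q = (1/0.0297) * 9.6678 * 0.82022^(2/3) * 0.0019^(1/2) = 12.433 m^3/s
Therefore the canal discharge Q = 12.433 m^3/s.


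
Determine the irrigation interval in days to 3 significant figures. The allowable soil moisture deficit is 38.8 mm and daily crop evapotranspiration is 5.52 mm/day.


Approach: apply the irrigation interval relation, interval = SMD / ETc.
interval = 38.8 / 5.52 = 7.03 days
Therefore the irrigation interval = 7.03 days.


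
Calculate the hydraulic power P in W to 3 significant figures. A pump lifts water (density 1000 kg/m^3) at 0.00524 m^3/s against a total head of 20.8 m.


Approach: apply the hydraulic power relation, P = rho*g*Q*H.
P = 1000 * 9.81 * 0.00524 * 20.8 = 1070 W
Therefore the hydraulic power P = 1070 W.


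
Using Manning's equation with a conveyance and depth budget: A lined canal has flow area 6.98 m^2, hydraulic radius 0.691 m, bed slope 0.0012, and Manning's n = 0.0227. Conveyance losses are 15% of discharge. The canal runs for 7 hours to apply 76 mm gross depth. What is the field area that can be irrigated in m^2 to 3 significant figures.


Approach: apply Manning's equation with a conveyance and depth budget, Q = (1/n)*A*R^(2/3)*S^(1/2); Q_field = Q*(1-loss); Area = Q_field*t/(d/1000).
Step 1 — canal discharge (Manning's equation):
  Q = (1/0.0227) * 6.98 * 0.691^(2/3) * 0.0012^(1/2) = 8.3254 m^3/s
Step 2 — delivered flow: Q_field = 8.3254*(1 - 15/100) = 7.0766 m^3/s
Step 3 — volume delivered: V = 7.0766 * 7*3600 = 178330 m^3
Step 4 — area served: A = V / (depth/1000) = 178330 / 0.076 = 2350000 m^2
Therefore the field area that can be irrigated = 2350000 m^2.


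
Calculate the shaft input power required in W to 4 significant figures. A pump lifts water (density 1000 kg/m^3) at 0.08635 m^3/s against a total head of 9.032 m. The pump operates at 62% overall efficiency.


Approach: apply hydraulic power then efficiency conversion, P = rho*g*Q*H; P_in = P/eta.
Step 1 — hydraulic power (P = rho*g*Q*H):
  P = 1000 * 9.81 * 0.08635 * 9.032 = 7650.95 W
Step 2 — input power: P_in = P/eta = 7650.95 / 0.62 = 12340 W
Therefore the shaft input power required = 12340 W.


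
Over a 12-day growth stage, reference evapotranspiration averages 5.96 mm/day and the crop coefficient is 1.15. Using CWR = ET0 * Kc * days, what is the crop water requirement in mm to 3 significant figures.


CWR = 5.96 * 1.15 * 12 = 82.2 mm
Therefore the crop water requirement = 82.2 mm.


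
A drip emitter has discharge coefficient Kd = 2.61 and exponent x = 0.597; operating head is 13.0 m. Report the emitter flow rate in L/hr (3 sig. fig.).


Approach: apply the emitter characteristic equation, q = Kd * h^x.
q = 2.61 * 13.0^0.597 = 12.1 L/hr
Therefore the emitter flow rate = 12.1 L/hr.


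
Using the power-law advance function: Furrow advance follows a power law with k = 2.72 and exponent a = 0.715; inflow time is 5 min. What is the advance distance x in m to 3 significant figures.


Approach: apply the power-law advance function, x = k*t^a.
x = 2.72 * 5^0.715 = 8.60 m
Therefore the advance distance x = 8.60 m.


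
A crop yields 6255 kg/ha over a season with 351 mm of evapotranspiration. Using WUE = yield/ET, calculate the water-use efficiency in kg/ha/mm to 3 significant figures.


WUE = 6255 / 351 = 17.8 kg/ha/mm
Therefore the water-use efficiency = 17.8 kg/ha/mm.


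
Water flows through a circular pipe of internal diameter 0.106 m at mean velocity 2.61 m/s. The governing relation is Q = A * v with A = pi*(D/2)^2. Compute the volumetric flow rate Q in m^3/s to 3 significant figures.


A = pi*(0.106/2)^2 = 0.0088247 m^2
Q = 0.0088247 * 2.61 = 0.0230 m^3/s
Therefore the volumetric flow rate Q = 0.0230 m^3/s.


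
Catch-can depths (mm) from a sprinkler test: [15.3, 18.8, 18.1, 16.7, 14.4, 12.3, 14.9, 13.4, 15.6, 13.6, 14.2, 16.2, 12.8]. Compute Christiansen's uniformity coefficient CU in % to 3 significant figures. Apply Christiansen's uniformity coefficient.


Approach: apply Christiansen's uniformity coefficient, CU = (1 - mean_abs_deviation/mean)*100.
mean = 15.100 mm
mean |d_i - mean| = 1.5538 mm
CU = (1 - 1.5538/15.100)*100 = 89.7 %
Therefore Christiansen's uniformity coefficient CU = 89.7 %.


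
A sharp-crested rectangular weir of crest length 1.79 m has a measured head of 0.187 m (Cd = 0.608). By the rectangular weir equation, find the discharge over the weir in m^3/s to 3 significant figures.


Approach: apply the rectangular weir equation, Q = (2/3)*Cd*L*sqrt(2g)*H^1.5.
Q = (2/3)*0.608*1.79*sqrt(2*9.81)*0.187^1.5 = 0.260 m^3/s
Therefore the discharge over the weir = 0.260 m^3/s.


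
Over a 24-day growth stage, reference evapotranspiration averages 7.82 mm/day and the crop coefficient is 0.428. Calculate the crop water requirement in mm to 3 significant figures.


Approach: apply the crop water requirement relation, CWR = ET0 * Kc * days.
CWR = 7.82 * 0.428 * 24 = 80.3 mm
Therefore the crop water requirement = 80.3 mm.


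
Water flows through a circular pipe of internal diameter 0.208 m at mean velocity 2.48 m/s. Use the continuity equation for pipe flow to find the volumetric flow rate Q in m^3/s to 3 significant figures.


Approach: apply the continuity equation for pipe flow, Q = A * v with A = pi*(D/2)^2.
A = pi*(0.208/2)^2 = 0.033979 m^2
Q = 0.033979 * 2.48 = 0.0843 m^3/s
Therefore the volumetric flow rate Q = 0.0843 m^3/s.


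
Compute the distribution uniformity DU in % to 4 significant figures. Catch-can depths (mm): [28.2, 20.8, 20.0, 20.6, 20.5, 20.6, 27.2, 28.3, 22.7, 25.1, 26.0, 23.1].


Approach: apply the low-quarter distribution uniformity, DU = (mean of lowest quarter of readings / overall mean)*100.
sorted lowest 3 of 12: [20.0, 20.5, 20.6] -> mean = 20.3667 mm
overall mean = 23.5917 mm
DU = (20.3667/23.5917)*100 = 86.33 %
Therefore the distribution uniformity DU = 86.33 %.


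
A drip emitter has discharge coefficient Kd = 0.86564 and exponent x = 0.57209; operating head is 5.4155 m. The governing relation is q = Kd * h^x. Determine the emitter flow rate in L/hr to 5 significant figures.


q = 0.86564 * 5.4155^0.57209 = 2.2753 L/hr
Therefore the emitter flow rate = 2.2753 L/hr.


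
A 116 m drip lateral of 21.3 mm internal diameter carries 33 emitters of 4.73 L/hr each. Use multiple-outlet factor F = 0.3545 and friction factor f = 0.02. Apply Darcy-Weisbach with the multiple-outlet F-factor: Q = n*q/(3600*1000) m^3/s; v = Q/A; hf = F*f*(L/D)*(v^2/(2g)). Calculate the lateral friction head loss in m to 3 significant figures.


Q = 33*4.73/(3600*1000) = 4.3358e-05 m^3/s
A = pi*(21.3e-3/2)^2 = 3.5633e-04 m^2, so v = Q/A = 0.12168 m/s
hf = 0.3545*0.02*(116/0.0213)*(0.12168^2/(2*9.81)) = 0.0291 m
Therefore the lateral friction head loss = 0.0291 m.


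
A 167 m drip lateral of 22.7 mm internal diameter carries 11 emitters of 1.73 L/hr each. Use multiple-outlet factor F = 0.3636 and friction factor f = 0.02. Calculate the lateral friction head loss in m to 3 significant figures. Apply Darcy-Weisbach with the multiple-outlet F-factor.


Approach: apply Darcy-Weisbach with the multiple-outlet F-factor, Q = n*q/(3600*1000) m^3/s; v = Q/A; hf = F*f*(L/D)*(v^2/(2g)).
Q = 11*1.73/(3600*1000) = 5.2861e-06 m^3/s
A = pi*(22.7e-3/2)^2 = 4.0471e-04 m^2, so v = Q/A = 0.013062 m/s
hf = 0.3636*0.02*(167/0.0227)*(0.013062^2/(2*9.81)) = 0.000465 m
Therefore the lateral friction head loss = 0.000465 m.


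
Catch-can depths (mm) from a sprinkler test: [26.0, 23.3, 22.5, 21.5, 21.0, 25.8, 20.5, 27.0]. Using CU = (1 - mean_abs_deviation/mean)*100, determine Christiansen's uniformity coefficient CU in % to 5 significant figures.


mean = 23.45000 mm
mean |d_i - mean| = 2.112500 mm
CU = (1 - 2.112500/23.45000)*100 = 90.991 %
Therefore Christiansen's uniformity coefficient CU = 90.991 %.


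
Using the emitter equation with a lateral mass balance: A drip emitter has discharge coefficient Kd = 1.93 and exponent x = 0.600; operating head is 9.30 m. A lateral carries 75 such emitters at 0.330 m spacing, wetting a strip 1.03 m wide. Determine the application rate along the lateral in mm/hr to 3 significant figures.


Approach: apply the emitter equation with a lateral mass balance, q = Kd*h^x; Q = n*q; rate = Q/(n*spacing*width).
Step 1 — single emitter flow (q = Kd*h^x):
  q = 1.93 * 9.30^0.600 = 7.3561 L/hr
Step 2 — total lateral flow: Q = 75 * 7.3561 = 551.71 L/hr
Step 3 — wetted area: A = 75 * 0.330 * 1.03 = 25.492 m^2
Step 4 — application rate: Q/A = 551.71/25.492 = 21.6 mm/hr
Therefore the application rate along the lateral = 21.6 mm/hr.


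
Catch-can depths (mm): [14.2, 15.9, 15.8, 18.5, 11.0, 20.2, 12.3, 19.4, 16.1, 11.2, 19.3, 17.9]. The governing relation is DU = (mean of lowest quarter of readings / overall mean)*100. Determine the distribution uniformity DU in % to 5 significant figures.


sorted lowest 3 of 12: [11.0, 11.2, 12.3] -> mean = 11.50000 mm
overall mean = 15.98333 mm
DU = (11.50000/15.98333)*100 = 71.950 %
Therefore the distribution uniformity DU = 71.950 %.


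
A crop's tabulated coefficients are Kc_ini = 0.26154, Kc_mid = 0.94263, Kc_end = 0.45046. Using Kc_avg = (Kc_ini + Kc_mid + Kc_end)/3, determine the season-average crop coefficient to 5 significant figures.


Kc_avg = (0.26154 + 0.94263 + 0.45046)/3 = 0.55154
Therefore the season-average crop coefficient = 0.55154.


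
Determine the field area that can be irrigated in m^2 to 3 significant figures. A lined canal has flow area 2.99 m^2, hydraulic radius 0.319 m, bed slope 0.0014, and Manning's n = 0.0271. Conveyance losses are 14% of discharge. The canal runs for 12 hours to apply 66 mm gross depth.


Approach: apply Manning's equation with a conveyance and depth budget, Q = (1/n)*A*R^(2/3)*S^(1/2); Q_field = Q*(1-loss); Area = Q_field*t/(d/1000).
Step 1 — canal discharge (Manning's equation):
  Q = (1/0.0271) * 2.99 * 0.319^(2/3) * 0.0014^(1/2) = 1.9273 m^3/s
Step 2 — delivered flow: Q_field = 1.9273*(1 - 14/100) = 1.6575 m^3/s
Step 3 — volume delivered: V = 1.6575 * 12*3600 = 71605 m^3
Step 4 — area served: A = V / (depth/1000) = 71605 / 0.066 = 1080000 m^2
Therefore the field area that can be irrigated = 1080000 m^2.


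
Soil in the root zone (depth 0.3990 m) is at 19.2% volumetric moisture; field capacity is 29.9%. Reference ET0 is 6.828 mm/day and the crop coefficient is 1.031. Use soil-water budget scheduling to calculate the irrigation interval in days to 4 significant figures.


Approach: apply soil-water budget scheduling, SMD = (FC-theta)/100*depth*1000; ETc = ET0*Kc; interval = SMD/ETc.
Step 1 — soil moisture deficit:
  SMD = (29.9 - 19.2)/100 * 0.3990 * 1000 = 42.6930 mm
Step 2 — daily crop ET (ETc = ET0*Kc):
  ETc = 6.828 * 1.031 = 7.03967 mm/day
Step 3 — irrigation interval (SMD/ETc):
  interval = 42.6930 / 7.03967 = 6.065 days
Therefore the irrigation interval = 6.065 days.


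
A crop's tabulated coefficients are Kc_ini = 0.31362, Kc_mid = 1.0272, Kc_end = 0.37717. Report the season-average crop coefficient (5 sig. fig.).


Approach: apply a simple seasonal average, Kc_avg = (Kc_ini + Kc_mid + Kc_end)/3.
Kc_avg = (0.31362 + 1.0272 + 0.37717)/3 = 0.57266
Therefore the season-average crop coefficient = 0.57266.


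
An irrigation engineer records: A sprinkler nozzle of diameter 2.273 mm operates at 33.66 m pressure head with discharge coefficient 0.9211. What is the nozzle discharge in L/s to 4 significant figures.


Approach: apply the orifice equation, Q = Cd*A*sqrt(2*g*h), A = pi*(d/2)^2.
A = pi*(2.273e-3/2)^2 = 4.05778e-06 m^2
Q = 0.9211 * 4.05778e-06 * sqrt(2*9.81*33.66) * 1000 = 0.09605 L/s
Therefore the nozzle discharge = 0.09605 L/s.


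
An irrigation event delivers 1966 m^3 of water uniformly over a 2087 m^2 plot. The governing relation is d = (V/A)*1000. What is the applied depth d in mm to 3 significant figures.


d = (1966 / 2087) * 1000 = 942 mm
Therefore the applied depth d = 942 mm.


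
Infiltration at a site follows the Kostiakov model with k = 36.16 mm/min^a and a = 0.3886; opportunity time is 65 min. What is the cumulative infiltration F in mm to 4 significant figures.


Approach: apply the Kostiakov infiltration equation, F = k*t^a.
F = 36.16 * 65^0.3886 = 183.1 mm
Therefore the cumulative infiltration F = 183.1 mm.


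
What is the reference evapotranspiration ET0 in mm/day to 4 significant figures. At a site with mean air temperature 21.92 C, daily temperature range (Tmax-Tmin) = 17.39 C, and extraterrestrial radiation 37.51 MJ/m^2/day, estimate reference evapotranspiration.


Approach: apply the Hargreaves-Samani method, ET0 = 0.0023*(Tmean+17.8)*sqrt(Tmax-Tmin)*0.408*Ra.
ET0 = 0.0023*(21.92+17.8)*sqrt(17.39)*0.408*37.51 = 5.830 mm/day
Therefore the reference evapotranspiration ET0 = 5.830 mm/day.


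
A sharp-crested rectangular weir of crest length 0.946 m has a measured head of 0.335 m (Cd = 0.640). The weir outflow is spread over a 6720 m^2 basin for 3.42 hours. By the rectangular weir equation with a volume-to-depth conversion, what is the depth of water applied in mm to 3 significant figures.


Approach: apply the rectangular weir equation with a volume-to-depth conversion, Q = (2/3)*Cd*L*sqrt(2g)*H^1.5; d = Q*t/A * 1000.
Step 1 — weir discharge:
  Q = (2/3)*0.640*0.946*sqrt(2*9.81)*0.335^1.5 = 0.34665 m^3/s
Step 2 — volume: V = 0.34665 * 3.42*3600 = 4268.0 m^3
Step 3 — depth: d = V/A * 1000 = 4268.0/6720 * 1000 = 635 mm
Therefore the depth of water applied = 635 mm.


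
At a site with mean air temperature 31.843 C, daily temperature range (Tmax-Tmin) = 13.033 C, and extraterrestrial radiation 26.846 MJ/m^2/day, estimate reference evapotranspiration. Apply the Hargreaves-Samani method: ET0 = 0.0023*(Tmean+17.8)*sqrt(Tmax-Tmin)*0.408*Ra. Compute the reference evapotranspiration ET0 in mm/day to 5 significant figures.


ET0 = 0.0023*(31.843+17.8)*sqrt(13.033)*0.408*26.846 = 4.5149 mm/day
Therefore the reference evapotranspiration ET0 = 4.5149 mm/day.


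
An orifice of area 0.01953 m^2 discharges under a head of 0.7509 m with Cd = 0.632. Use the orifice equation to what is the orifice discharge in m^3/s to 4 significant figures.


Approach: apply the orifice equation, Q = Cd*A*sqrt(2*g*h).
Q = 0.632 * 0.01953 * sqrt(2*9.81*0.7509) = 0.04738 m^3/s
Therefore the orifice discharge = 0.04738 m^3/s.


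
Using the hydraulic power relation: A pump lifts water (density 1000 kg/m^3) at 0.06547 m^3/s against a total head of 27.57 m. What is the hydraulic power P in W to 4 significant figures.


Approach: apply the hydraulic power relation, P = rho*g*Q*H.
P = 1000 * 9.81 * 0.06547 * 27.57 = 17710 W
Therefore the hydraulic power P = 17710 W.


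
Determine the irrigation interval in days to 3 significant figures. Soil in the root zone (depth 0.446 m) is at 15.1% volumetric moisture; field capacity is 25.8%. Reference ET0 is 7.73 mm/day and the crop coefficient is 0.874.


Approach: apply soil-water budget scheduling, SMD = (FC-theta)/100*depth*1000; ETc = ET0*Kc; interval = SMD/ETc.
Step 1 — soil moisture deficit:
  SMD = (25.8 - 15.1)/100 * 0.446 * 1000 = 47.722 mm
Step 2 — daily crop ET (ETc = ET0*Kc):
  ETc = 7.73 * 0.874 = 6.7560 mm/day
Step 3 — irrigation interval (SMD/ETc):
  interval = 47.722 / 6.7560 = 7.06 days
Therefore the irrigation interval = 7.06 days.


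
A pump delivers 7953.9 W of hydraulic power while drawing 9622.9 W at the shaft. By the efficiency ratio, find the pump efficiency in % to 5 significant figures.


Approach: apply the efficiency ratio, eta = (P_out/P_in)*100.
eta = (7953.9 / 9622.9) * 100 = 82.656 %
Therefore the pump efficiency = 82.656 %.


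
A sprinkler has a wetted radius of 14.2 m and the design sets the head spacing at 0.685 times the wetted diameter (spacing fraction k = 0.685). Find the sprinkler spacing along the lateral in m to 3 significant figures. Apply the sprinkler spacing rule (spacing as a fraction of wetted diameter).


Approach: apply the sprinkler spacing rule (spacing as a fraction of wetted diameter), S = k*(2*R).
S = 0.685 * (2 * 14.2) = 19.5 m
Therefore the sprinkler spacing along the lateral = 19.5 m.


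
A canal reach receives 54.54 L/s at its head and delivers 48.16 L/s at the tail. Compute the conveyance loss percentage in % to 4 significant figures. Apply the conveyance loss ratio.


Approach: apply the conveyance loss ratio, loss% = ((Q_head - Q_tail)/Q_head)*100.
loss = ((54.54 - 48.16)/54.54)*100 = 11.70 %
Therefore the conveyance loss percentage = 11.70 %.


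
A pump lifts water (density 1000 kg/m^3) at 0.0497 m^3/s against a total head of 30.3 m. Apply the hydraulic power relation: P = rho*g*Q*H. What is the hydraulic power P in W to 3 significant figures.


P = 1000 * 9.81 * 0.0497 * 30.3 = 14800 W
Therefore the hydraulic power P = 14800 W.


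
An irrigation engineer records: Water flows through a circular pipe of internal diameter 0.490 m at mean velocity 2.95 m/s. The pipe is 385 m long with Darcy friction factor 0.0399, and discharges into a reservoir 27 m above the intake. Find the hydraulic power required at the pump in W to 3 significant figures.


Approach: apply continuity + Darcy-Weisbach + hydraulic power, Q = A*v; hf = f*(L/D)*(v^2/(2g)); H = static + hf; P = rho*g*Q*H.
Step 1 — flow rate (continuity, Q = A*v):
  A = pi*(0.490/2)^2 = 0.18857 m^2
  Q = 0.18857 * 2.95 = 0.55629 m^3/s
Step 2 — friction head loss (Darcy-Weisbach):
  hf = 0.0399 * (385/0.490) * (2.95^2 / (2*9.81))
  hf = 13.905 m
Step 3 — total head: H = 27 + 13.905 = 40.905 m
Step 4 — hydraulic power (P = rho*g*Q*H):
  P = 1000 * 9.81 * 0.55629 * 40.905 = 223000 W
Therefore the hydraulic power required at the pump = 223000 W.


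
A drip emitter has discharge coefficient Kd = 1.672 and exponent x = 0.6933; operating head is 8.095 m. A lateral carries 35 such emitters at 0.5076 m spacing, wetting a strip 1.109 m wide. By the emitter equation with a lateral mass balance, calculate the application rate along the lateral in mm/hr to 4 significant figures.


Approach: apply the emitter equation with a lateral mass balance, q = Kd*h^x; Q = n*q; rate = Q/(n*spacing*width).
Step 1 — single emitter flow (q = Kd*h^x):
  q = 1.672 * 8.095^0.6933 = 7.12694 L/hr
Step 2 — total lateral flow: Q = 35 * 7.12694 = 249.443 L/hr
Step 3 — wetted area: A = 35 * 0.5076 * 1.109 = 19.7025 m^2
Step 4 — application rate: Q/A = 249.443/19.7025 = 12.66 mm/hr
Therefore the application rate along the lateral = 12.66 mm/hr.


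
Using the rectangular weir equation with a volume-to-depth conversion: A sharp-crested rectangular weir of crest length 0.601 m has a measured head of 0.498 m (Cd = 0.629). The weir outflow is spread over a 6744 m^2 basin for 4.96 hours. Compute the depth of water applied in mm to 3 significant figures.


Approach: apply the rectangular weir equation with a volume-to-depth conversion, Q = (2/3)*Cd*L*sqrt(2g)*H^1.5; d = Q*t/A * 1000.
Step 1 — weir discharge:
  Q = (2/3)*0.629*0.601*sqrt(2*9.81)*0.498^1.5 = 0.39231 m^3/s
Step 2 — volume: V = 0.39231 * 4.96*3600 = 7005.1 m^3
Step 3 — depth: d = V/A * 1000 = 7005.1/6744 * 1000 = 1040 mm
Therefore the depth of water applied = 1040 mm.


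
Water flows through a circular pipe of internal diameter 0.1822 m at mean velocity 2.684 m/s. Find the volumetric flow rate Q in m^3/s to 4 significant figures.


Approach: apply the continuity equation for pipe flow, Q = A * v with A = pi*(D/2)^2.
A = pi*(0.1822/2)^2 = 0.0260727 m^2
Q = 0.0260727 * 2.684 = 0.06998 m^3/s
Therefore the volumetric flow rate Q = 0.06998 m^3/s.


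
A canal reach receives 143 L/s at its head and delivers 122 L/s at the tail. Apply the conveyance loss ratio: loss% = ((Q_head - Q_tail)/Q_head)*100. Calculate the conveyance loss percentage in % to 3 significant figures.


loss = ((143 - 122)/143)*100 = 14.7 %
Therefore the conveyance loss percentage = 14.7 %.


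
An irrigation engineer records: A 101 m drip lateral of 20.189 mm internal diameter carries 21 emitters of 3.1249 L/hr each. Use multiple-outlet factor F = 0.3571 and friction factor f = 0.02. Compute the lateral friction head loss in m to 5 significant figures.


Approach: apply Darcy-Weisbach with the multiple-outlet F-factor, Q = n*q/(3600*1000) m^3/s; v = Q/A; hf = F*f*(L/D)*(v^2/(2g)).
Q = 21*3.1249/(3600*1000) = 1.822858e-05 m^3/s
A = pi*(20.189e-3/2)^2 = 3.201249e-04 m^2, so v = Q/A = 0.05694209 m/s
hf = 0.3571*0.02*(101/0.020189)*(0.05694209^2/(2*9.81)) = 0.0059047 m
Therefore the lateral friction head loss = 0.0059047 m.


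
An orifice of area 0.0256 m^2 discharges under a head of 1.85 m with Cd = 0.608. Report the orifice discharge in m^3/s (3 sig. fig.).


Approach: apply the orifice equation, Q = Cd*A*sqrt(2*g*h).
Q = 0.608 * 0.0256 * sqrt(2*9.81*1.85) = 0.0938 m^3/s
Therefore the orifice discharge = 0.0938 m^3/s.


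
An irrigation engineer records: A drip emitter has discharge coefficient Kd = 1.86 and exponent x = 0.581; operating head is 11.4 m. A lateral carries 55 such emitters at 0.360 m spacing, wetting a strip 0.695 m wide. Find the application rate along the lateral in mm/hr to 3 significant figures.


Approach: apply the emitter equation with a lateral mass balance, q = Kd*h^x; Q = n*q; rate = Q/(n*spacing*width).
Step 1 — single emitter flow (q = Kd*h^x):
  q = 1.86 * 11.4^0.581 = 7.6485 L/hr
Step 2 — total lateral flow: Q = 55 * 7.6485 = 420.67 L/hr
Step 3 — wetted area: A = 55 * 0.360 * 0.695 = 13.761 m^2
Step 4 — application rate: Q/A = 420.67/13.761 = 30.6 mm/hr
Therefore the application rate along the lateral = 30.6 mm/hr.


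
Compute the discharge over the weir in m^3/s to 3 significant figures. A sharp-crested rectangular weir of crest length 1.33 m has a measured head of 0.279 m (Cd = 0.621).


Approach: apply the rectangular weir equation, Q = (2/3)*Cd*L*sqrt(2g)*H^1.5.
Q = (2/3)*0.621*1.33*sqrt(2*9.81)*0.279^1.5 = 0.359 m^3/s
Therefore the discharge over the weir = 0.359 m^3/s.


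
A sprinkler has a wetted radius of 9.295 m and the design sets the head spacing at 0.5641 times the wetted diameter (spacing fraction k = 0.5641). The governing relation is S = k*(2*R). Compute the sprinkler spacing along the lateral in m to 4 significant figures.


S = 0.5641 * (2 * 9.295) = 10.49 m
Therefore the sprinkler spacing along the lateral = 10.49 m.


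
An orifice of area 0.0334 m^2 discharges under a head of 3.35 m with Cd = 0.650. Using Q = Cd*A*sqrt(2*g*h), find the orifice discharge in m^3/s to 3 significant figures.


Q = 0.650 * 0.0334 * sqrt(2*9.81*3.35) = 0.176 m^3/s
Therefore the orifice discharge = 0.176 m^3/s.


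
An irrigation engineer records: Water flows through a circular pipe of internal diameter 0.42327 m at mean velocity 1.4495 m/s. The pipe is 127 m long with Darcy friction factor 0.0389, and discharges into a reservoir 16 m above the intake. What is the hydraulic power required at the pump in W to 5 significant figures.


Approach: apply continuity + Darcy-Weisbach + hydraulic power, Q = A*v; hf = f*(L/D)*(v^2/(2g)); H = static + hf; P = rho*g*Q*H.
Step 1 — flow rate (continuity, Q = A*v):
  A = pi*(0.42327/2)^2 = 0.1407100 m^2
  Q = 0.1407100 * 1.4495 = 0.2039591 m^3/s
Step 2 — friction head loss (Darcy-Weisbach):
  hf = 0.0389 * (127/0.42327) * (1.4495^2 / (2*9.81))
  hf = 1.249894 m
Step 3 — total head: H = 16 + 1.249894 = 17.24989 m
Step 4 — hydraulic power (P = rho*g*Q*H):
  P = 1000 * 9.81 * 0.2039591 * 17.24989 = 34514 W
Therefore the hydraulic power required at the pump = 34514 W.


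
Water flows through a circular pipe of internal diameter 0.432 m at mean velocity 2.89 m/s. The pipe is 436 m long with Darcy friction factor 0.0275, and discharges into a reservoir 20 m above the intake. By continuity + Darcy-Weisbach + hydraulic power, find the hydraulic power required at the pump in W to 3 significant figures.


Approach: apply continuity + Darcy-Weisbach + hydraulic power, Q = A*v; hf = f*(L/D)*(v^2/(2g)); H = static + hf; P = rho*g*Q*H.
Step 1 — flow rate (continuity, Q = A*v):
  A = pi*(0.432/2)^2 = 0.14657 m^2
  Q = 0.14657 * 2.89 = 0.42360 m^3/s
Step 2 — friction head loss (Darcy-Weisbach):
  hf = 0.0275 * (436/0.432) * (2.89^2 / (2*9.81))
  hf = 11.815 m
Step 3 — total head: H = 20 + 11.815 = 31.815 m
Step 4 — hydraulic power (P = rho*g*Q*H):
  P = 1000 * 9.81 * 0.42360 * 31.815 = 132000 W
Therefore the hydraulic power required at the pump = 132000 W.


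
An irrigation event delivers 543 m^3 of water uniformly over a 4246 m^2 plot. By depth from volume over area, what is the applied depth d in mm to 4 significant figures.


Approach: apply depth from volume over area, d = (V/A)*1000.
d = (543 / 4246) * 1000 = 127.9 mm
Therefore the applied depth d = 127.9 mm.


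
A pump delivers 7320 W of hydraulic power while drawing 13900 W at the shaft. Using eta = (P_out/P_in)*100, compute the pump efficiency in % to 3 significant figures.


eta = (7320 / 13900) * 100 = 52.7 %
Therefore the pump efficiency = 52.7 %.


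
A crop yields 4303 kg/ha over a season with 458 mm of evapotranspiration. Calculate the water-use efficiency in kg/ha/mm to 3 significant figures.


Approach: apply the water-use efficiency ratio, WUE = yield/ET.
WUE = 4303 / 458 = 9.40 kg/ha/mm
Therefore the water-use efficiency = 9.40 kg/ha/mm.


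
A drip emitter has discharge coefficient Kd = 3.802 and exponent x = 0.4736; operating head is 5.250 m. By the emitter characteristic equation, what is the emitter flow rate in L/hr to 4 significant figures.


Approach: apply the emitter characteristic equation, q = Kd * h^x.
q = 3.802 * 5.250^0.4736 = 8.338 L/hr
Therefore the emitter flow rate = 8.338 L/hr.


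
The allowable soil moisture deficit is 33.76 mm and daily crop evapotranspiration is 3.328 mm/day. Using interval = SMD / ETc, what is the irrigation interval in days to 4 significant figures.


interval = 33.76 / 3.328 = 10.14 days
Therefore the irrigation interval = 10.14 days.


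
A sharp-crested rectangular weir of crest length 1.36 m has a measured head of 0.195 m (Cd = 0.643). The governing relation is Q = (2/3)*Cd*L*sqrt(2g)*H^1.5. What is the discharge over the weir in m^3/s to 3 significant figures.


Q = (2/3)*0.643*1.36*sqrt(2*9.81)*0.195^1.5 = 0.222 m^3/s
Therefore the discharge over the weir = 0.222 m^3/s.


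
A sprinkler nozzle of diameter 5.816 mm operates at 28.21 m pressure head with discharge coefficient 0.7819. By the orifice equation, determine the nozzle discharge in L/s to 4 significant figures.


Approach: apply the orifice equation, Q = Cd*A*sqrt(2*g*h), A = pi*(d/2)^2.
A = pi*(5.816e-3/2)^2 = 2.65668e-05 m^2
Q = 0.7819 * 2.65668e-05 * sqrt(2*9.81*28.21) * 1000 = 0.4887 L/s
Therefore the nozzle discharge = 0.4887 L/s.


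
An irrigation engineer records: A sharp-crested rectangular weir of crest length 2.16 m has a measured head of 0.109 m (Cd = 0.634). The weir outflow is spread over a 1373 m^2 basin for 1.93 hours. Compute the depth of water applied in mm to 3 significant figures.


Approach: apply the rectangular weir equation with a volume-to-depth conversion, Q = (2/3)*Cd*L*sqrt(2g)*H^1.5; d = Q*t/A * 1000.
Step 1 — weir discharge:
  Q = (2/3)*0.634*2.16*sqrt(2*9.81)*0.109^1.5 = 0.14553 m^3/s
Step 2 — volume: V = 0.14553 * 1.93*3600 = 1011.1 m^3
Step 3 — depth: d = V/A * 1000 = 1011.1/1373 * 1000 = 736 mm
Therefore the depth of water applied = 736 mm.


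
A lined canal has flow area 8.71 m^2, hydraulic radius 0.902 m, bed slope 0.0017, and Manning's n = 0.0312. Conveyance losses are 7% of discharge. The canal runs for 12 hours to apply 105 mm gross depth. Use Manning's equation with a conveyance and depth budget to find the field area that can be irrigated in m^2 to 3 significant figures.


Approach: apply Manning's equation with a conveyance and depth budget, Q = (1/n)*A*R^(2/3)*S^(1/2); Q_field = Q*(1-loss); Area = Q_field*t/(d/1000).
Step 1 — canal discharge (Manning's equation):
  Q = (1/0.0312) * 8.71 * 0.902^(2/3) * 0.0017^(1/2) = 10.745 m^3/s
Step 2 — delivered flow: Q_field = 10.745*(1 - 7/100) = 9.9933 m^3/s
Step 3 — volume delivered: V = 9.9933 * 12*3600 = 431710 m^3
Step 4 — area served: A = V / (depth/1000) = 431710 / 0.105 = 4110000 m^2
Therefore the field area that can be irrigated = 4110000 m^2.
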